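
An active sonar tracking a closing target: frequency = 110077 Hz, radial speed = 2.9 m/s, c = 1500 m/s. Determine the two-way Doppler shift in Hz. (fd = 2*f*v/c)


fd = 2*f*v/c = 2 * 110077 * 2.9 / 1500 = 425.63

425.63 Hz


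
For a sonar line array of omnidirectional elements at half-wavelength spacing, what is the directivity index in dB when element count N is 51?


DI = 10*log10(51) = 17.08

17.08 dB


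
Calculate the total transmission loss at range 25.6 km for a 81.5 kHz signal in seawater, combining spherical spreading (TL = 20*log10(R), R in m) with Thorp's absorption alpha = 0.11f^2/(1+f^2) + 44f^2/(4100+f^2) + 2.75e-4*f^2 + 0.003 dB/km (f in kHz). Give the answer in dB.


834.3 dB


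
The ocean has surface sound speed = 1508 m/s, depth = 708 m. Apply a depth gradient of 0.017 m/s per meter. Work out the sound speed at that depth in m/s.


c = 1508 + 0.017 * 708 = 1520.036

1520.036 m/s


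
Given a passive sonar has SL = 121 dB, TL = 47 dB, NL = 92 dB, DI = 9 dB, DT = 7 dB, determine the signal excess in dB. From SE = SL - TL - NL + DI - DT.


SE = SL - TL - NL + DI - DT = 121 - 47 - 92 + 9 - 7 = -16

-16 dB


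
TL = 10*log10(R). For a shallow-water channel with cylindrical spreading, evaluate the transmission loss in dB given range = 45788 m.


TL = 10*log10(45788) = 46.61

46.61 dB


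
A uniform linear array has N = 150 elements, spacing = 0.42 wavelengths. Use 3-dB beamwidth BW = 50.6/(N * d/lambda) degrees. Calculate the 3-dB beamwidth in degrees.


BW = 50.6 / (150 * 0.42) = 50.6 / 63.0 = 0.8

0.8 deg


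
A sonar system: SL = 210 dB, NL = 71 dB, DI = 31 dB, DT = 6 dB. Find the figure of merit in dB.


FOM = SL - NL + DI - DT = 210 - 71 + 31 - 6 = 164

164 dB


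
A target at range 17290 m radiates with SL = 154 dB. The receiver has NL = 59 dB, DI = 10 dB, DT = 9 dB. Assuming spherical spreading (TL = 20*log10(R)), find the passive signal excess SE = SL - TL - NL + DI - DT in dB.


Step 1: TL = 20*log10(17290) = 84.76 dB
Step 2: SE = 154 - 84.76 - 59 + 10 - 9 = 11.24

11.24 dB


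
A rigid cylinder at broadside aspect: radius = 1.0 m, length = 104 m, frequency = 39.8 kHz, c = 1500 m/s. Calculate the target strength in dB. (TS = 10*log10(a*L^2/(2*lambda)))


lambda = 1500/39800 = 0.03769 m
TS = 10*log10(1.0*104^2/(2*0.03769)) = 51.57

51.57 dB


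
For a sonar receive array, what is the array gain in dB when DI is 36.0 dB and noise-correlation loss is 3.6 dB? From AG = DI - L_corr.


AG = DI - L_corr = 36.0 - 3.6 = 32.4

32.4 dB


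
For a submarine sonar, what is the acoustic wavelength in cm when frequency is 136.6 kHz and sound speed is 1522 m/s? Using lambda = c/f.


1.11 cm


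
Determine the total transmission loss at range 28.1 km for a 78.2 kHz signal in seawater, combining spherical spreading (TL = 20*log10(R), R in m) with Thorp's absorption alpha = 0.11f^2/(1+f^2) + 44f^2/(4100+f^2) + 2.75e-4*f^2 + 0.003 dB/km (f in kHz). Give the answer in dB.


879.56 dB


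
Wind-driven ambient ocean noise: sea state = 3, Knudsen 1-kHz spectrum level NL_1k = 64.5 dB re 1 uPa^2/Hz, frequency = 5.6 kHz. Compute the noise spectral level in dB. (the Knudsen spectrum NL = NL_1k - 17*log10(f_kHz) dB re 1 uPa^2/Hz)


NL = NL_1k - 17*log10(f_kHz) = 64.5 - 17*log10(5.6) = 64.5 - (12.72) = 51.78

51.78 dB


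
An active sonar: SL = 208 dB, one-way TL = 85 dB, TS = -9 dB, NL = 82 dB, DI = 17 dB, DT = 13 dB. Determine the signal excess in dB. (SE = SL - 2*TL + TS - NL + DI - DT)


SE = SL - 2*TL + TS - NL + DI - DT = 208 - 2*85 + (-9) - 82 + 17 - 13 = -49

-49 dB


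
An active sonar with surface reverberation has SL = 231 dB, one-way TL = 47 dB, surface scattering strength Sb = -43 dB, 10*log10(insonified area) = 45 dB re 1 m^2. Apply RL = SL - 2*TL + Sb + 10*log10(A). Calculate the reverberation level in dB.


RL = SL - 2*TL + Sb + 10*log10(A) = 231 - 2*47 + (-43) + 45 = 139

139 dB


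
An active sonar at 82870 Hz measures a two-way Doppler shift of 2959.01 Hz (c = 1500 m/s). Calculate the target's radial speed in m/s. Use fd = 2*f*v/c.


From fd = 2*f*v/c, v = c*fd/(2*f) = 1500 * 2959.01 / (2*82870) = 26.78

26.78 m/s


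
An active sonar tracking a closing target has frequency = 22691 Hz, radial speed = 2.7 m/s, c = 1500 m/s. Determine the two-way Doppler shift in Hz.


81.69 Hz


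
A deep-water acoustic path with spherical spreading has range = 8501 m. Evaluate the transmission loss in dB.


TL = 20*log10(8501) = 78.59

78.59 dB


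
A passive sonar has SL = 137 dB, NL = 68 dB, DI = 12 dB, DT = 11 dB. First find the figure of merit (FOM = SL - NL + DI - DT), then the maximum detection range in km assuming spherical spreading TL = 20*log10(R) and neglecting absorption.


Step 1: FOM = SL - NL + DI - DT = 137 - 68 + 12 - 11 = 70 dB
Step 2: at max range FOM = TL = 20*log10(R), so R = 10^(70/20) = 3162.28 m = 3.16 km

3.16 km


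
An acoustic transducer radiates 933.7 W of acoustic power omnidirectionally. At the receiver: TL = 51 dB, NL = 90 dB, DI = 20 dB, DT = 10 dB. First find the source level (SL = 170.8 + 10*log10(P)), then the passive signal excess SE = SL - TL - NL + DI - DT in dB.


Step 1: SL = 170.8 + 10*log10(933.7) = 200.5 dB
Step 2: SE = SL - TL - NL + DI - DT = 200.5 - 51 - 90 + 20 - 10 = 69.5

69.5 dB


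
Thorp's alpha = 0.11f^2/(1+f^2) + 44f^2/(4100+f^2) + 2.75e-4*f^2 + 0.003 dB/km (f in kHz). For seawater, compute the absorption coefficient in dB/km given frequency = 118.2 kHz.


f^2 = 13971.24
alpha = 0.11*13971.24/(1+13971.24) + 44*13971.24/(4100+13971.24) + 2.75e-4*13971.24 + 0.003 = 37.972

37.972 dB/km


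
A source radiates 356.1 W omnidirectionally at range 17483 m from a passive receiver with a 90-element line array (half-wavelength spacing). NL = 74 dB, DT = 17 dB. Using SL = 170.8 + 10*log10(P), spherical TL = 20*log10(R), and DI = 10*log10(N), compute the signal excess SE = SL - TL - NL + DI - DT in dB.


40.01 dB


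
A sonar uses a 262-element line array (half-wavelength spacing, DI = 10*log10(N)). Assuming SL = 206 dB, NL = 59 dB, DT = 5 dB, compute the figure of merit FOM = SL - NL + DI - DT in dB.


166.18 dB


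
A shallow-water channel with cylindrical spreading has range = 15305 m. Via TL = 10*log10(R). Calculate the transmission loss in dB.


TL = 10*log10(15305) = 41.85

41.85 dB


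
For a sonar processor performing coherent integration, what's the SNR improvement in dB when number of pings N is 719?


28.57 dB


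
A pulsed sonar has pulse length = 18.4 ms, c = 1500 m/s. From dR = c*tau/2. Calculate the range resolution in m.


dR = c*tau/2 = 1500 * 18.4e-3 / 2 = 13.8

13.8 m


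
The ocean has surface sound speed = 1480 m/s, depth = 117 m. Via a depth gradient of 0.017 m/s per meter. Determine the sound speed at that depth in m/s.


c = 1480 + 0.017 * 117 = 1481.989

1481.989 m/s


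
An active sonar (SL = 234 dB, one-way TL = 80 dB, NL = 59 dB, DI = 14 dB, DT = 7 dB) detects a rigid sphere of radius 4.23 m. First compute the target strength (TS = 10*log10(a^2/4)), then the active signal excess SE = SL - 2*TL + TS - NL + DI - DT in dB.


Step 1: TS = 10*log10(4.23^2/4) = 6.51 dB
Step 2: SE = SL - 2*TL + TS - NL + DI - DT = 234 - 2*80 + (6.51) - 59 + 14 - 7 = 28.51

28.51 dB


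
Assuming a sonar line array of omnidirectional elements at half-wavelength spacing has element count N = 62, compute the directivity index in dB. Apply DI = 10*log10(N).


17.92 dB


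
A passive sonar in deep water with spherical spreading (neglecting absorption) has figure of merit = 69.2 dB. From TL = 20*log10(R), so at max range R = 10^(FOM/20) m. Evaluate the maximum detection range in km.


At max range FOM = TL, so 20*log10(R) = 69.2
R = 10^(69.2/20) = 2884.03 m = 2.88 km

2.88 km


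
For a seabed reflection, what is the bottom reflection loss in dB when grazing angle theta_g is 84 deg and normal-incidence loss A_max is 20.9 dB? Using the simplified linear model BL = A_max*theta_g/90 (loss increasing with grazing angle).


BL = A_max * theta_g / 90 = 20.9 * 84 / 90 = 19.51

19.51 dB


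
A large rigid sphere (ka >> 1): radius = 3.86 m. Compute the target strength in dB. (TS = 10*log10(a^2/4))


5.71 dB


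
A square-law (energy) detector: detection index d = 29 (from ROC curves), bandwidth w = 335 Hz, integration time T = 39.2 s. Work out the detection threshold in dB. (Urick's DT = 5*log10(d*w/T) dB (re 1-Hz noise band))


DT = 5*log10(d*w/T) = 5*log10(29 * 335 / 39.2) = 5*log10(247.83) = 11.97

11.97 dB


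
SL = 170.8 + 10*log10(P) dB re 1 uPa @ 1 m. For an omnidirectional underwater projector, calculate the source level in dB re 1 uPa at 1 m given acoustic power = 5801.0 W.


SL = 170.8 + 10*log10(5801.0) = 170.8 + 37.64 = 208.44

208.44 dB


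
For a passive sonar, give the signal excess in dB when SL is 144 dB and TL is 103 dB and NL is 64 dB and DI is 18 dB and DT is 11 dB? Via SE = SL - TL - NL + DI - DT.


SE = SL - TL - NL + DI - DT = 144 - 103 - 64 + 18 - 11 = -16

-16 dB


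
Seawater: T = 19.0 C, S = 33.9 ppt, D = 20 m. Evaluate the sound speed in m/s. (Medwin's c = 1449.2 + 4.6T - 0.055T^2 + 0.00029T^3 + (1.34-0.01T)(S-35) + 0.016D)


c = 1449.2 + 4.6*19.0 - 0.055*19.0^2 + 0.00029*19.0^3 + (1.34 - 0.01*19.0)*(33.9 - 35) + 0.016*20 = 1517.79

1517.79 m/s


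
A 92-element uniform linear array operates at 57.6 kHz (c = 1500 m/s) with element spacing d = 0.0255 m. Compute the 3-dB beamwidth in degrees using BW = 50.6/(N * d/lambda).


0.56 deg


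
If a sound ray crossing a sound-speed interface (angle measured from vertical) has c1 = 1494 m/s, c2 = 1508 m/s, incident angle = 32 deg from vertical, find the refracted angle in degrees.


sin(theta2) = (c2/c1)*sin(theta1) = (1508/1494)*sin(32 deg) = 0.53489
theta2 = arcsin(0.53489) = 32.34

32.34 deg


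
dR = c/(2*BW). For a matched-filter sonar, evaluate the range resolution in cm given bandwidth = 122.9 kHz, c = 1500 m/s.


dR = c/(2*BW) = 1500 / (2 * 122.9e3) = 0.0061 m = 0.61 cm

0.61 cm


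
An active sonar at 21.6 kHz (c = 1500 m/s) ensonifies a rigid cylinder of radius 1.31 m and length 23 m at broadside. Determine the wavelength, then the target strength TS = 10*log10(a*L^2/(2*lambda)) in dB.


Step 1: lambda = c/f = 1500/21600 = 0.06944 m
Step 2: TS = 10*log10(a*L^2/(2*lambda)) = 10*log10(1.31*23^2/(2*0.06944)) = 36.98

36.98 dB


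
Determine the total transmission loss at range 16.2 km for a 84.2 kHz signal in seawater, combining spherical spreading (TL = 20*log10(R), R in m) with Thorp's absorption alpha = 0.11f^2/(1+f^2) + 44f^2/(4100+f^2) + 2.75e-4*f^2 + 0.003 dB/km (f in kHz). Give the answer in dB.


Step 1 (Thorp): alpha = 0.11*7089.64/(1+7089.64) + 44*7089.64/(4100+7089.64) + 2.75e-4*7089.64 + 0.003 = 29.9406 dB/km
Step 2: TL_spread = 20*log10(16200) = 84.19 dB
Step 3: TL_abs = alpha*R = 29.9406 * 16.2 = 485.04 dB
Step 4: TL_total = 84.19 + 485.04 = 569.23

569.23 dB


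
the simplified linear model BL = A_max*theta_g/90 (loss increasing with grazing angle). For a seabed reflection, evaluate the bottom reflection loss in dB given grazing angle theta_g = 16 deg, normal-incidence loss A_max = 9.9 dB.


BL = A_max * theta_g / 90 = 9.9 * 16 / 90 = 1.76

1.76 dB


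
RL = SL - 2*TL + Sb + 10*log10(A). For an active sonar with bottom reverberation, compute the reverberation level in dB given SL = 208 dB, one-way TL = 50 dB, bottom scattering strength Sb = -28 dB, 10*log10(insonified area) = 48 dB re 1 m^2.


128 dB


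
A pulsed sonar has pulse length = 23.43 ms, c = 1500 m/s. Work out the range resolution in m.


dR = c*tau/2 = 1500 * 23.43e-3 / 2 = 17.5725

17.5725 m


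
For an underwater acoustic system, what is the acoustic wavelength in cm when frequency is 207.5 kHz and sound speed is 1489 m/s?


lambda = c/f = 1489 / 207500 = 0.0072 m = 0.72 cm

0.72 cm


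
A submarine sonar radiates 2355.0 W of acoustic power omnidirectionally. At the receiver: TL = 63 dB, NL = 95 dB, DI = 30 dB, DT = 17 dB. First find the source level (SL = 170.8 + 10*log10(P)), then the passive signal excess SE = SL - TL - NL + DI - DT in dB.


Step 1: SL = 170.8 + 10*log10(2355.0) = 204.52 dB
Step 2: SE = SL - TL - NL + DI - DT = 204.52 - 63 - 95 + 30 - 17 = 59.52

59.52 dB


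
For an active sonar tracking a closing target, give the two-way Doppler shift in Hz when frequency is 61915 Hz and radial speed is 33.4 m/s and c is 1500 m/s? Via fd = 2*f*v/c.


2757.28 Hz


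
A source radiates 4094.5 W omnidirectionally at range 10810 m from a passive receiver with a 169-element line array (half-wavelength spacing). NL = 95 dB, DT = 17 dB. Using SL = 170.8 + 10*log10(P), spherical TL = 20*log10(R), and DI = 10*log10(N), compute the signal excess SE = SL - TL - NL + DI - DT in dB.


Step 1: SL = 170.8 + 10*log10(4094.5) = 206.92 dB
Step 2: TL = 20*log10(10810) = 80.68 dB
Step 3: DI = 10*log10(169) = 22.28 dB
Step 4: SE = SL - TL - NL + DI - DT = 206.92 - 80.68 - 95 + 22.28 - 17 = 36.52

36.52 dB


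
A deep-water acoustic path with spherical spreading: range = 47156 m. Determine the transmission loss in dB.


93.47 dB


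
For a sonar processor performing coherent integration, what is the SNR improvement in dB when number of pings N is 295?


Gain = 10*log10(295) = 24.7

24.7 dB


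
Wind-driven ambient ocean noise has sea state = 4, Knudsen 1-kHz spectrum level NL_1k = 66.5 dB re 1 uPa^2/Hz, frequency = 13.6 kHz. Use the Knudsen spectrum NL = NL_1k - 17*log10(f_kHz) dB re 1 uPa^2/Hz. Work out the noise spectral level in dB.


47.23 dB


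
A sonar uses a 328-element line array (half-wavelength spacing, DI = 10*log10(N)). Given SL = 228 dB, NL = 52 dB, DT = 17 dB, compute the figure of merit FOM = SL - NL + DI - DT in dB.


Step 1: DI = 10*log10(328) = 25.16 dB
Step 2: FOM = SL - NL + DI - DT = 228 - 52 + 25.16 - 17 = 184.16

184.16 dB


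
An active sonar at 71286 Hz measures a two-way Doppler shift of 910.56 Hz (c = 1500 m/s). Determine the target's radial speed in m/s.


From fd = 2*f*v/c, v = c*fd/(2*f) = 1500 * 910.56 / (2*71286) = 9.58

9.58 m/s


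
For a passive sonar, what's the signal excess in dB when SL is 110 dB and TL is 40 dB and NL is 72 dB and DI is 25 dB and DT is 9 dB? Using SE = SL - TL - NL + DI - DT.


14 dB


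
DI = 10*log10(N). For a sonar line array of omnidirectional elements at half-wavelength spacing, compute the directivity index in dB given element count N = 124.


20.93 dB


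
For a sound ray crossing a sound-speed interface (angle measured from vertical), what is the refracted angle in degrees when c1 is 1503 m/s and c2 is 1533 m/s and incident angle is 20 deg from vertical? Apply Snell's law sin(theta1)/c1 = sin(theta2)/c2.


sin(theta2) = (c2/c1)*sin(theta1) = (1533/1503)*sin(20 deg) = 0.34885
theta2 = arcsin(0.34885) = 20.42

20.42 deg


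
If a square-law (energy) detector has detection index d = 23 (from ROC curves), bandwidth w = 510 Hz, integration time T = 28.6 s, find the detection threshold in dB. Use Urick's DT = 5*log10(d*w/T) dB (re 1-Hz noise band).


DT = 5*log10(d*w/T) = 5*log10(23 * 510 / 28.6) = 5*log10(410.14) = 13.06

13.06 dB


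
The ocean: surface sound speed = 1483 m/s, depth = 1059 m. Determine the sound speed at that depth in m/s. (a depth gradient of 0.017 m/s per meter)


c = 1483 + 0.017 * 1059 = 1501.003

1501.003 m/s


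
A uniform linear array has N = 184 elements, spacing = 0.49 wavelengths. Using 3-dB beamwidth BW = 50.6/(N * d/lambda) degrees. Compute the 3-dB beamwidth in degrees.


BW = 50.6 / (184 * 0.49) = 50.6 / 90.16 = 0.56

0.56 deg


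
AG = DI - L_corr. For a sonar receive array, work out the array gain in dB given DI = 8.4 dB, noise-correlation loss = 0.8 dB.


AG = DI - L_corr = 8.4 - 0.8 = 7.6

7.6 dB


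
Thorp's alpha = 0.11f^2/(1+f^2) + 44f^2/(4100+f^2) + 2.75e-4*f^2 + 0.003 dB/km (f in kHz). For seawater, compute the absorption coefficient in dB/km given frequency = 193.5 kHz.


50.067 dB/km


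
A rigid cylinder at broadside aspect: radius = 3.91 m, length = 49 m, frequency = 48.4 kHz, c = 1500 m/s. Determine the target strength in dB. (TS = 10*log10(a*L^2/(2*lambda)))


51.8 dB


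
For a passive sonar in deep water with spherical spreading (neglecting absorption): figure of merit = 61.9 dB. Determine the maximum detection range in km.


At max range FOM = TL, so 20*log10(R) = 61.9
R = 10^(61.9/20) = 1244.51 m = 1.24 km

1.24 km


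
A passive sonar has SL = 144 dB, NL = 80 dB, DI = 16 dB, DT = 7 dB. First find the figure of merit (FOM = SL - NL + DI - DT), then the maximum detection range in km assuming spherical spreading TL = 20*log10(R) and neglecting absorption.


Step 1: FOM = SL - NL + DI - DT = 144 - 80 + 16 - 7 = 73 dB
Step 2: at max range FOM = TL = 20*log10(R), so R = 10^(73/20) = 4466.84 m = 4.47 km

4.47 km


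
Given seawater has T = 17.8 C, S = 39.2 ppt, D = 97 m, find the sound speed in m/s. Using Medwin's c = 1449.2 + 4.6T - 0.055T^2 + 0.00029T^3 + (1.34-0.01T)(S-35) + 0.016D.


c = 1449.2 + 4.6*17.8 - 0.055*17.8^2 + 0.00029*17.8^3 + (1.34 - 0.01*17.8)*(39.2 - 35) + 0.016*97 = 1521.72

1521.72 m/s


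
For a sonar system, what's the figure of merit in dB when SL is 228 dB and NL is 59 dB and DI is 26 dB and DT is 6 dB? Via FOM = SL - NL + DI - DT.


189 dB


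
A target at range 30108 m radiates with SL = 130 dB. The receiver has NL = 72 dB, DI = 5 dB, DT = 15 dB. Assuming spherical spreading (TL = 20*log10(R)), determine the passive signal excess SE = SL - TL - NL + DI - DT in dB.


Step 1: TL = 20*log10(30108) = 89.57 dB
Step 2: SE = 130 - 89.57 - 72 + 5 - 15 = -41.57

-41.57 dB


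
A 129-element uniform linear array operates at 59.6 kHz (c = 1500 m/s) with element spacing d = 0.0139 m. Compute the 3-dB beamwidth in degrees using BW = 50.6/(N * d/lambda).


Step 1: lambda = 1500/59600 = 0.02517 m
Step 2: d/lambda = 0.0139/0.02517 = 0.5522
Step 3: BW = 50.6/(N * d/lambda) = 50.6/(129 * 0.5522) = 0.71

0.71 deg


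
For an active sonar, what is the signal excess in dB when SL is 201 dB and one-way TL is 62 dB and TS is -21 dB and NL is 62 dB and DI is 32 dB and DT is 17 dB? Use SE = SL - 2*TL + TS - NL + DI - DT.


9 dB


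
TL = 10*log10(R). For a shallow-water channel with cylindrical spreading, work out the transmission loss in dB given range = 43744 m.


46.41 dB


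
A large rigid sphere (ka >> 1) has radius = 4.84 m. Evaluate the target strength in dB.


TS = 10*log10(4.84^2 / 4) = 10*log10(5.8564) = 7.68

7.68 dB


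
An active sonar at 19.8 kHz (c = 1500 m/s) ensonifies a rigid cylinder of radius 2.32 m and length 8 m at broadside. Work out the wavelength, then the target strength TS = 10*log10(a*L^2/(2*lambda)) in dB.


Step 1: lambda = c/f = 1500/19800 = 0.07576 m
Step 2: TS = 10*log10(a*L^2/(2*lambda)) = 10*log10(2.32*8^2/(2*0.07576)) = 29.91

29.91 dB


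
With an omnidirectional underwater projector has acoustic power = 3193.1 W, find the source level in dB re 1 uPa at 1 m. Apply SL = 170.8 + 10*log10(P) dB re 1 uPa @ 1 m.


SL = 170.8 + 10*log10(3193.1) = 170.8 + 35.04 = 205.84

205.84 dB


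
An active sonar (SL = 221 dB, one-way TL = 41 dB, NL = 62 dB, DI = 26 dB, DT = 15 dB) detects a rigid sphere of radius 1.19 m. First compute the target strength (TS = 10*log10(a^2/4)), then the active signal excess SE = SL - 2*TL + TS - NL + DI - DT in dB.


Step 1: TS = 10*log10(1.19^2/4) = -4.51 dB
Step 2: SE = SL - 2*TL + TS - NL + DI - DT = 221 - 2*41 + (-4.51) - 62 + 26 - 15 = 83.49

83.49 dB


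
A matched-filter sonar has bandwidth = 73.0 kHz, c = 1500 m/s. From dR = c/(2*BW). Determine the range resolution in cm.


1.03 cm


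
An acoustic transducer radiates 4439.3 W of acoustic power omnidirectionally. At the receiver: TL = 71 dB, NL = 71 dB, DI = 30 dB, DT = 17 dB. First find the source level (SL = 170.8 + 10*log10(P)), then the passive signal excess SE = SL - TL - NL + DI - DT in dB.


Step 1: SL = 170.8 + 10*log10(4439.3) = 207.27 dB
Step 2: SE = SL - TL - NL + DI - DT = 207.27 - 71 - 71 + 30 - 17 = 78.27

78.27 dB


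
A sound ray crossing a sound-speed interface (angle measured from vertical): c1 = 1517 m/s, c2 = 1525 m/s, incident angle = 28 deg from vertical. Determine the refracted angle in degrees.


28.16 deg


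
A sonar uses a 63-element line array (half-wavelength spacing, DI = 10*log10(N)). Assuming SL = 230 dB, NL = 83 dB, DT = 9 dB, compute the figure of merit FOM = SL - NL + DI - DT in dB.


155.99 dB


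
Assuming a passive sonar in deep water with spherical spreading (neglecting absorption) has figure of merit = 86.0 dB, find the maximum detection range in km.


At max range FOM = TL, so 20*log10(R) = 86.0
R = 10^(86.0/20) = 19952.62 m = 19.95 km

19.95 km


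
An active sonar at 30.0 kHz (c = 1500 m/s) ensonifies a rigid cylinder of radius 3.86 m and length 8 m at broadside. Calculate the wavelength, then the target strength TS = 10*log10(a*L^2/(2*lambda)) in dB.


Step 1: lambda = c/f = 1500/30000 = 0.05 m
Step 2: TS = 10*log10(a*L^2/(2*lambda)) = 10*log10(3.86*8^2/(2*0.05)) = 33.93

33.93 dB


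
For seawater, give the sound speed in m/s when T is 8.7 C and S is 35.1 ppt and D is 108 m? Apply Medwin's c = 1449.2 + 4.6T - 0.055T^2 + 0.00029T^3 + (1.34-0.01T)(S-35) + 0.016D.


c = 1449.2 + 4.6*8.7 - 0.055*8.7^2 + 0.00029*8.7^3 + (1.34 - 0.01*8.7)*(35.1 - 35) + 0.016*108 = 1487.1

1487.1 m/s


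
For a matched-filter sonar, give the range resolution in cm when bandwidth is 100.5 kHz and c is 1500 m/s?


0.75 cm


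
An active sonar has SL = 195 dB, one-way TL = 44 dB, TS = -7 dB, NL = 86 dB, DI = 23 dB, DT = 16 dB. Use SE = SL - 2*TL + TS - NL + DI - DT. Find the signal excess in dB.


21 dB


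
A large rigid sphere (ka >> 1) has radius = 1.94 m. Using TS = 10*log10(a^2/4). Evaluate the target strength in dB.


TS = 10*log10(1.94^2 / 4) = 10*log10(0.9409) = -0.26

-0.26 dB


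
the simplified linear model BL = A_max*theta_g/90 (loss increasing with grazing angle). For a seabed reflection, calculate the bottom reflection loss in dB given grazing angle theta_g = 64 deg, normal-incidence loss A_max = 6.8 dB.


4.84 dB


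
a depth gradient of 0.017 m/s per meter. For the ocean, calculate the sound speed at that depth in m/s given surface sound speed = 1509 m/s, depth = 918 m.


c = 1509 + 0.017 * 918 = 1524.606

1524.606 m/s


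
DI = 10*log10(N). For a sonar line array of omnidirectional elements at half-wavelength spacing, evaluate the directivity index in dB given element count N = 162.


DI = 10*log10(162) = 22.1

22.1 dB


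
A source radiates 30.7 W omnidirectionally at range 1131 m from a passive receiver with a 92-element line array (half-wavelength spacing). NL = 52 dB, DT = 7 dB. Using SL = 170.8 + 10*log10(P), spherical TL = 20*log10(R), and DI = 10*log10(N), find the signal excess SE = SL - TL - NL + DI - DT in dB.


Step 1: SL = 170.8 + 10*log10(30.7) = 185.67 dB
Step 2: TL = 20*log10(1131) = 61.07 dB
Step 3: DI = 10*log10(92) = 19.64 dB
Step 4: SE = SL - TL - NL + DI - DT = 185.67 - 61.07 - 52 + 19.64 - 7 = 85.24

85.24 dB


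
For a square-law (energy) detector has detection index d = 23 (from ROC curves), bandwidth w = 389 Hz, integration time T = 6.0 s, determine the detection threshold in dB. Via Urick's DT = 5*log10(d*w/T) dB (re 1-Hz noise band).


DT = 5*log10(d*w/T) = 5*log10(23 * 389 / 6.0) = 5*log10(1491.17) = 15.87

15.87 dB


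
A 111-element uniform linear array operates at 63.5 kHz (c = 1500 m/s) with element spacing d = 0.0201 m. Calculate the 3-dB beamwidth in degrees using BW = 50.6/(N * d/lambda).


0.54 deg


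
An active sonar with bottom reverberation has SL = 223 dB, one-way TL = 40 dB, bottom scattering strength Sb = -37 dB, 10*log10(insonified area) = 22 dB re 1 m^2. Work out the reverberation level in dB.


RL = SL - 2*TL + Sb + 10*log10(A) = 223 - 2*40 + (-37) + 22 = 128

128 dB


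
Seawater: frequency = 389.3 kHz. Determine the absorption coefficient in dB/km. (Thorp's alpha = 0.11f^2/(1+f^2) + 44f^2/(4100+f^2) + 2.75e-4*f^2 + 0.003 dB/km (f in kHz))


84.632 dB/km


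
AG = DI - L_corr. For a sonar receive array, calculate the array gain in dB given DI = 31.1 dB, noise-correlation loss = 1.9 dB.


AG = DI - L_corr = 31.1 - 1.9 = 29.2

29.2 dB


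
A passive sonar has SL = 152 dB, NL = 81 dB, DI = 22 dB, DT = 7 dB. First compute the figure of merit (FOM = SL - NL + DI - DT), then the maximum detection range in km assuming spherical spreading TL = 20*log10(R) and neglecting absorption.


Step 1: FOM = SL - NL + DI - DT = 152 - 81 + 22 - 7 = 86 dB
Step 2: at max range FOM = TL = 20*log10(R), so R = 10^(86/20) = 19952.62 m = 19.95 km

19.95 km


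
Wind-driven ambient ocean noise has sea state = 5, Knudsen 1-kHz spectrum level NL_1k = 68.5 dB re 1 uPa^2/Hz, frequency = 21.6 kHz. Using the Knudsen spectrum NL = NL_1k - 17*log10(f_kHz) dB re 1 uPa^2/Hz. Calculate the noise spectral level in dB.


NL = NL_1k - 17*log10(f_kHz) = 68.5 - 17*log10(21.6) = 68.5 - (22.69) = 45.81

45.81 dB


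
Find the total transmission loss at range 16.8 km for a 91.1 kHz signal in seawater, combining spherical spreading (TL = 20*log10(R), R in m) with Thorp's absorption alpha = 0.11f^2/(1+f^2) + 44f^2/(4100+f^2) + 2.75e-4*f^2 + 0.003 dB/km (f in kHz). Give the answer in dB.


619.52 dB


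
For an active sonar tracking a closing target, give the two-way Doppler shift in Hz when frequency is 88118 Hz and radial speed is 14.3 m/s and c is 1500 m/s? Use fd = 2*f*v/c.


1680.12 Hz


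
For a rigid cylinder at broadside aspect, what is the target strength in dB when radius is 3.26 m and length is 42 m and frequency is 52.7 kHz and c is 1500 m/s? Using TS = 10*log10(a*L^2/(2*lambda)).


lambda = 1500/52700 = 0.02846 m
TS = 10*log10(3.26*42^2/(2*0.02846)) = 50.04

50.04 dB


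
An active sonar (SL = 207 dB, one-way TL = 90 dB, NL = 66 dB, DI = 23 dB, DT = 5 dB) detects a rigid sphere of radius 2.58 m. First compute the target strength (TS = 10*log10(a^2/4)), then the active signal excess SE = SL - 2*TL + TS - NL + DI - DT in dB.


Step 1: TS = 10*log10(2.58^2/4) = 2.21 dB
Step 2: SE = SL - 2*TL + TS - NL + DI - DT = 207 - 2*90 + (2.21) - 66 + 23 - 5 = -18.79

-18.79 dB


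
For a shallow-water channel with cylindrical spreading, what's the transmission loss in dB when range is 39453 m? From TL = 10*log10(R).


TL = 10*log10(39453) = 45.96

45.96 dB


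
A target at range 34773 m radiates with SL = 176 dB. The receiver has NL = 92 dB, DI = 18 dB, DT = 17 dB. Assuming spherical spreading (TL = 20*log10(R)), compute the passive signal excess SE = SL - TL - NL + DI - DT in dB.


-5.82 dB


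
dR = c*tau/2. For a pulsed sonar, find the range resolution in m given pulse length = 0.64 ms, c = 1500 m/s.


dR = c*tau/2 = 1500 * 0.64e-3 / 2 = 0.48

0.48 m


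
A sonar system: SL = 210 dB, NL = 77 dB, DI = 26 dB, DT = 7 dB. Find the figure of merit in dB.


152 dB


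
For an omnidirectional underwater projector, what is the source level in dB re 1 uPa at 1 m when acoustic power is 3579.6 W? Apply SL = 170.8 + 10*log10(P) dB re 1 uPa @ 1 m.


SL = 170.8 + 10*log10(3579.6) = 170.8 + 35.54 = 206.34

206.34 dB


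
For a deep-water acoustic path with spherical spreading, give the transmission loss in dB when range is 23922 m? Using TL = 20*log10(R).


TL = 20*log10(23922) = 87.58

87.58 dB


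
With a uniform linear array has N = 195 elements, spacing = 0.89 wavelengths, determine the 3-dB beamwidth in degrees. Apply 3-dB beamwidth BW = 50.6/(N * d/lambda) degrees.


BW = 50.6 / (195 * 0.89) = 50.6 / 173.55 = 0.29

0.29 deg


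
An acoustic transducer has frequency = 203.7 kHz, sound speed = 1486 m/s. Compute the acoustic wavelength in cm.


lambda = c/f = 1486 / 203700 = 0.0073 m = 0.73 cm

0.73 cm


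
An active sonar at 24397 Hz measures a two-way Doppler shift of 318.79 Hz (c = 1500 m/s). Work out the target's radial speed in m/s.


From fd = 2*f*v/c, v = c*fd/(2*f) = 1500 * 318.79 / (2*24397) = 9.8

9.8 m/s


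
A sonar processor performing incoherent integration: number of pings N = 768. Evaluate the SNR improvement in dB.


Gain = 5*log10(768) = 14.43

14.43 dB


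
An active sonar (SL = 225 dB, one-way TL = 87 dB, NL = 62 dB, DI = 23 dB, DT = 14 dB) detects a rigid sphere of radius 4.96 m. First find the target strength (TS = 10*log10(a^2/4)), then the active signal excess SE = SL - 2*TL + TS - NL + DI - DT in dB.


Step 1: TS = 10*log10(4.96^2/4) = 7.89 dB
Step 2: SE = SL - 2*TL + TS - NL + DI - DT = 225 - 2*87 + (7.89) - 62 + 23 - 14 = 5.89

5.89 dB


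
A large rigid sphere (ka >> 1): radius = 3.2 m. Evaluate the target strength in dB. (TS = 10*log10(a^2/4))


TS = 10*log10(3.2^2 / 4) = 10*log10(2.56) = 4.08

4.08 dB


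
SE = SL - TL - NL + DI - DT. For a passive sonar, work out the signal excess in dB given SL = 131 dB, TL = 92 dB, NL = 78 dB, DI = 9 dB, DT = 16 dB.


SE = SL - TL - NL + DI - DT = 131 - 92 - 78 + 9 - 16 = -46

-46 dB


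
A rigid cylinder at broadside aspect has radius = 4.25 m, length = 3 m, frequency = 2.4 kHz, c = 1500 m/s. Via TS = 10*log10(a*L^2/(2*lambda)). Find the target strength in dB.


lambda = 1500/2400 = 0.625 m
TS = 10*log10(4.25*3^2/(2*0.625)) = 14.86

14.86 dB


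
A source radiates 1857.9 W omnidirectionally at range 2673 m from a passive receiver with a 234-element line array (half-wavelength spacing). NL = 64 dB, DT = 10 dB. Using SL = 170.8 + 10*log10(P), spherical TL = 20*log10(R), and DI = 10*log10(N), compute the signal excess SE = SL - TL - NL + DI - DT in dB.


Step 1: SL = 170.8 + 10*log10(1857.9) = 203.49 dB
Step 2: TL = 20*log10(2673) = 68.54 dB
Step 3: DI = 10*log10(234) = 23.69 dB
Step 4: SE = SL - TL - NL + DI - DT = 203.49 - 68.54 - 64 + 23.69 - 10 = 84.64

84.64 dB


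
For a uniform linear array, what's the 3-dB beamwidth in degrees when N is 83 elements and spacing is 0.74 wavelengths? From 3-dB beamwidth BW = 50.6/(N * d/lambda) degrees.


BW = 50.6 / (83 * 0.74) = 50.6 / 61.42 = 0.82

0.82 deg


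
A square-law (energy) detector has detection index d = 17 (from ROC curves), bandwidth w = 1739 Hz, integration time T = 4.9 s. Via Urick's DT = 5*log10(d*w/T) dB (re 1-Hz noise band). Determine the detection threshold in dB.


18.9 dB


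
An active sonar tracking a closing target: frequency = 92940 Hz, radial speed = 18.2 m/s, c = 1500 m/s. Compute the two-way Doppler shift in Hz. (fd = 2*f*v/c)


2255.34 Hz


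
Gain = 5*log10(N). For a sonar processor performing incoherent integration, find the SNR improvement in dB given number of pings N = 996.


14.99 dB


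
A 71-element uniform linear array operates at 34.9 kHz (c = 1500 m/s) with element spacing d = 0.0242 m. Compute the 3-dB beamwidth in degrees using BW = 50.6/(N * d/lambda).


Step 1: lambda = 1500/34900 = 0.04298 m
Step 2: d/lambda = 0.0242/0.04298 = 0.5631
Step 3: BW = 50.6/(N * d/lambda) = 50.6/(71 * 0.5631) = 1.27

1.27 deg


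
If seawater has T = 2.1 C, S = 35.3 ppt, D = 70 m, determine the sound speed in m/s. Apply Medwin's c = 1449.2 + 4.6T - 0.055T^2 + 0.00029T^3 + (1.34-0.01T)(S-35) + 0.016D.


c = 1449.2 + 4.6*2.1 - 0.055*2.1^2 + 0.00029*2.1^3 + (1.34 - 0.01*2.1)*(35.3 - 35) + 0.016*70 = 1460.14

1460.14 m/s


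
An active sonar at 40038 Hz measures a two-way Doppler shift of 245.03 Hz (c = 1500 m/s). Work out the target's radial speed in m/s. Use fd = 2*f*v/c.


From fd = 2*f*v/c, v = c*fd/(2*f) = 1500 * 245.03 / (2*40038) = 4.59

4.59 m/s


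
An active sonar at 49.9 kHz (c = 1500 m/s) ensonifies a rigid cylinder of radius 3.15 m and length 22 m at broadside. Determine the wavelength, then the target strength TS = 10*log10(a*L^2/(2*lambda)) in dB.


Step 1: lambda = c/f = 1500/49900 = 0.03006 m
Step 2: TS = 10*log10(a*L^2/(2*lambda)) = 10*log10(3.15*22^2/(2*0.03006)) = 44.04

44.04 dB


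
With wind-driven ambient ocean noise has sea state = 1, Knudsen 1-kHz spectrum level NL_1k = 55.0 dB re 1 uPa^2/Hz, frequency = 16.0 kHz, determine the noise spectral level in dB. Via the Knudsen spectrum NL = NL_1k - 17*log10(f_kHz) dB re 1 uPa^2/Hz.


NL = NL_1k - 17*log10(f_kHz) = 55.0 - 17*log10(16.0) = 55.0 - (20.47) = 34.53

34.53 dB


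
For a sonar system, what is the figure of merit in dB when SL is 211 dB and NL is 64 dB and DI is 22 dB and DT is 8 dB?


FOM = SL - NL + DI - DT = 211 - 64 + 22 - 8 = 161

161 dB


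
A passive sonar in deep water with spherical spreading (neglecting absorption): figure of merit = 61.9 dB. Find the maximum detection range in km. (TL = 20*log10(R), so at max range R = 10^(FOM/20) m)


At max range FOM = TL, so 20*log10(R) = 61.9
R = 10^(61.9/20) = 1244.51 m = 1.24 km

1.24 km


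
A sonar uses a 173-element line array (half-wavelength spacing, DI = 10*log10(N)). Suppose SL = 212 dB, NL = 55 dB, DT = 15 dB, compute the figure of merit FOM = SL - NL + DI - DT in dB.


Step 1: DI = 10*log10(173) = 22.38 dB
Step 2: FOM = SL - NL + DI - DT = 212 - 55 + 22.38 - 15 = 164.38

164.38 dB


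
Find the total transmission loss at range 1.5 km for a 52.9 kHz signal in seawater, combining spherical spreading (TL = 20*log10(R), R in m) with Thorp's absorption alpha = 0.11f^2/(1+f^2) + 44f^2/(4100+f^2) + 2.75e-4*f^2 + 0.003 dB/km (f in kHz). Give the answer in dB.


Step 1 (Thorp): alpha = 0.11*2798.41/(1+2798.41) + 44*2798.41/(4100+2798.41) + 2.75e-4*2798.41 + 0.003 = 18.7316 dB/km
Step 2: TL_spread = 20*log10(1500) = 63.52 dB
Step 3: TL_abs = alpha*R = 18.7316 * 1.5 = 28.1 dB
Step 4: TL_total = 63.52 + 28.1 = 91.62

91.62 dB


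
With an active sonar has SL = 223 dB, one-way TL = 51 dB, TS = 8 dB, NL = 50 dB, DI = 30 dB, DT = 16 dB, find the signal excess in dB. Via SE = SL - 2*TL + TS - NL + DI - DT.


SE = SL - 2*TL + TS - NL + DI - DT = 223 - 2*51 + (8) - 50 + 30 - 16 = 93

93 dB


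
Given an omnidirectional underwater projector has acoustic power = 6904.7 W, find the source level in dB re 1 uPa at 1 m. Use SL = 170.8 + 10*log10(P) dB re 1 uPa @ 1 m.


SL = 170.8 + 10*log10(6904.7) = 170.8 + 38.39 = 209.19

209.19 dB


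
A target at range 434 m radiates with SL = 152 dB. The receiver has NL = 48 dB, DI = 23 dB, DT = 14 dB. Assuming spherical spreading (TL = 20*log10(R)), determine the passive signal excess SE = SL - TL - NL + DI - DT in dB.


Step 1: TL = 20*log10(434) = 52.75 dB
Step 2: SE = 152 - 52.75 - 48 + 23 - 14 = 60.25

60.25 dB


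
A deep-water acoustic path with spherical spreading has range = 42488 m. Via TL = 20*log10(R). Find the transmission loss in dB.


TL = 20*log10(42488) = 92.57

92.57 dB


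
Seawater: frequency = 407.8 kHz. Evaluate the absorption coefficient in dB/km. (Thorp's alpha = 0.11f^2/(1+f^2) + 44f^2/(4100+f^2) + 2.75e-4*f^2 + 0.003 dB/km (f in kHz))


f^2 = 166300.84
alpha = 0.11*166300.84/(1+166300.84) + 44*166300.84/(4100+166300.84) + 2.75e-4*166300.84 + 0.003 = 88.787

88.787 dB/km


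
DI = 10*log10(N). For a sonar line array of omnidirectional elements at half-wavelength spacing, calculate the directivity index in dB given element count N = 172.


22.36 dB


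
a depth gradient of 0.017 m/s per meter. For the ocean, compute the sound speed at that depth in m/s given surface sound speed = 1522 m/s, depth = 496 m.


1530.432 m/s


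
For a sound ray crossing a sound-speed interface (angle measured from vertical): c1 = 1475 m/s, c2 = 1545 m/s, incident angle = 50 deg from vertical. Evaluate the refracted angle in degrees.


53.36 deg


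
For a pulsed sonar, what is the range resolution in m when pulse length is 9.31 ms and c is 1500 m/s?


6.9825 m


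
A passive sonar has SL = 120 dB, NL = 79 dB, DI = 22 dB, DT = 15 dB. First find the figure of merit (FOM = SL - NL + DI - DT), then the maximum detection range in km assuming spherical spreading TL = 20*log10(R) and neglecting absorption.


Step 1: FOM = SL - NL + DI - DT = 120 - 79 + 22 - 15 = 48 dB
Step 2: at max range FOM = TL = 20*log10(R), so R = 10^(48/20) = 251.19 m = 0.25 km

0.25 km


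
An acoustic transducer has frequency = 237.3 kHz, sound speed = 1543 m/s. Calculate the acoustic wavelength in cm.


0.65 cm


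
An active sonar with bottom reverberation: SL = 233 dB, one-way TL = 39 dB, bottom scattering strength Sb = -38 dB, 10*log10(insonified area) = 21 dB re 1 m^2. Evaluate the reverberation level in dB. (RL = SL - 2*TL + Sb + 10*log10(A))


138 dB


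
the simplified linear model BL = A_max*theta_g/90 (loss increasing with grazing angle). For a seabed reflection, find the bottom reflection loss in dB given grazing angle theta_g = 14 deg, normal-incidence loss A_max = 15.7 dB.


BL = A_max * theta_g / 90 = 15.7 * 14 / 90 = 2.44

2.44 dB


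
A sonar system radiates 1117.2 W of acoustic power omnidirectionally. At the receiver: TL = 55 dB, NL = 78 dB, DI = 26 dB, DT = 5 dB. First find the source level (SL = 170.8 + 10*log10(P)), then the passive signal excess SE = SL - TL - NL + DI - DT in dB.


Step 1: SL = 170.8 + 10*log10(1117.2) = 201.28 dB
Step 2: SE = SL - TL - NL + DI - DT = 201.28 - 55 - 78 + 26 - 5 = 89.28

89.28 dB


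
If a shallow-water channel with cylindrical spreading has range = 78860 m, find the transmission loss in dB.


TL = 10*log10(78860) = 48.97

48.97 dB


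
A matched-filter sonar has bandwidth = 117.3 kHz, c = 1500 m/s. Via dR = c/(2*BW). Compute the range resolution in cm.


dR = c/(2*BW) = 1500 / (2 * 117.3e3) = 0.0064 m = 0.64 cm

0.64 cm


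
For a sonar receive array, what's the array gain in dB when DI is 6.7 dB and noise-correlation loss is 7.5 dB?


-0.8 dB


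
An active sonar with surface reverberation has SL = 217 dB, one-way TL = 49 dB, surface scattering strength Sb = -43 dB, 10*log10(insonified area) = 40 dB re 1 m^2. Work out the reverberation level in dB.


RL = SL - 2*TL + Sb + 10*log10(A) = 217 - 2*49 + (-43) + 40 = 116

116 dB


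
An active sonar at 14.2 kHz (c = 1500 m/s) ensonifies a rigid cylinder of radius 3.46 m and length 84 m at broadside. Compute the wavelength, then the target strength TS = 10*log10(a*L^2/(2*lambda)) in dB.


Step 1: lambda = c/f = 1500/14200 = 0.10563 m
Step 2: TS = 10*log10(a*L^2/(2*lambda)) = 10*log10(3.46*84^2/(2*0.10563)) = 50.63

50.63 dB


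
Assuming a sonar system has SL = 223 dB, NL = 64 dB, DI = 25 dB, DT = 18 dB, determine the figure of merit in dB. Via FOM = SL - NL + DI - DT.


FOM = SL - NL + DI - DT = 223 - 64 + 25 - 18 = 166

166 dB


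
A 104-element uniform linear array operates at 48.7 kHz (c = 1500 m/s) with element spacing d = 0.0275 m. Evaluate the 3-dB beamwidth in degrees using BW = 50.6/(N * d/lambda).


Step 1: lambda = 1500/48700 = 0.0308 m
Step 2: d/lambda = 0.0275/0.0308 = 0.8929
Step 3: BW = 50.6/(N * d/lambda) = 50.6/(104 * 0.8929) = 0.54

0.54 deg


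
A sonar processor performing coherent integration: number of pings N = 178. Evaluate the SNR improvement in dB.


22.5 dB


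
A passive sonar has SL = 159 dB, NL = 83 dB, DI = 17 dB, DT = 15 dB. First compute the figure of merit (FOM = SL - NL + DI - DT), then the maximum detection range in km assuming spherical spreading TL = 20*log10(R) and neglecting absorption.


Step 1: FOM = SL - NL + DI - DT = 159 - 83 + 17 - 15 = 78 dB
Step 2: at max range FOM = TL = 20*log10(R), so R = 10^(78/20) = 7943.28 m = 7.94 km

7.94 km


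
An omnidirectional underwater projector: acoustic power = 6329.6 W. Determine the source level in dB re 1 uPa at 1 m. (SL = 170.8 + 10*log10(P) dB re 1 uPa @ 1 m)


208.81 dB


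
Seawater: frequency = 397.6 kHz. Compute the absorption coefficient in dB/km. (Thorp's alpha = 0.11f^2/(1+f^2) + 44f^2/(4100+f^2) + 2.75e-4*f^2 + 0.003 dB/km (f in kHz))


f^2 = 158085.76
alpha = 0.11*158085.76/(1+158085.76) + 44*158085.76/(4100+158085.76) + 2.75e-4*158085.76 + 0.003 = 86.474

86.474 dB/km
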